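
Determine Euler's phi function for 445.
352

445 = 5 × 89
φ(n) = n × ∏(1 - 1/p) for each prime p dividing n
φ(445) = 445 × (1 - 1/5) × (1 - 1/89) = 352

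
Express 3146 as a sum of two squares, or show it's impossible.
11² + 55² (a=11, b=55)

Factorization: 3146 = 2 × 11^2 × 13
By Fermat: n is sum of two squares iff every prime p ≡ 3 (mod 4) appears to even power.
All primes ≡ 3 (mod 4) appear to even power.
Search a = 0, 1, 2, … for 3146 - a² a perfect square: first hit at a = 11: 3146 - 121 = 3025 = 55².
3146 = 11² + 55² = 121 + 3025 ✓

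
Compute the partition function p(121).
2056148051

p(n) counts ways to write n as a sum of positive integers (order ignored).
Euler's pentagonal recurrence: p(k) = p(k-1) + p(k-2) - p(k-5) - p(k-7) + p(k-12) + p(k-15) - ... (offsets j(3j∓1)/2, signs ++--, p(0)=1, p(<0)=0).
DP table for k = 0..120: p(0)=1, p(1)=1, p(2)=2, p(3)=3, p(4)=5, p(5)=7, p(6)=11, p(7)=15, p(8)=22, p(9)=30, p(10)=42, p(11)=56, p(12)=77, p(13)=101, p(14)=135, p(15)=176, p(16)=231, p(17)=297, p(18)=385, p(19)=490, p(20)=627, p(21)=792, p(22)=1002, p(23)=1255, p(24)=1575, p(25)=1958, p(26)=2436, p(27)=3010, p(28)=3718, p(29)=4565, p(30)=5604, p(31)=6842, p(32)=8349, p(33)=10143, p(34)=12310, p(35)=14883, p(36)=17977, p(37)=21637, p(38)=26015, p(39)=31185, p(40)=37338, p(41)=44583, p(42)=53174, p(43)=63261, p(44)=75175, p(45)=89134, p(46)=105558, p(47)=124754, p(48)=147273, p(49)=173525, p(50)=204226, p(51)=239943, p(52)=281589, p(53)=329931, p(54)=386155, p(55)=451276, p(56)=526823, p(57)=614154, p(58)=715220, p(59)=831820, p(60)=966467, p(61)=1121505, p(62)=1300156, p(63)=1505499, p(64)=1741630, p(65)=2012558, p(66)=2323520, p(67)=2679689, p(68)=3087735, p(69)=3554345, p(70)=4087968, p(71)=4697205, p(72)=5392783, p(73)=6185689, p(74)=7089500, p(75)=8118264, p(76)=9289091, p(77)=10619863, p(78)=12132164, p(79)=13848650, p(80)=15796476, p(81)=18004327, p(82)=20506255, p(83)=23338469, p(84)=26543660, p(85)=30167357, p(86)=34262962, p(87)=38887673, p(88)=44108109, p(89)=49995925, p(90)=56634173, p(91)=64112359, p(92)=72533807, p(93)=82010177, p(94)=92669720, p(95)=104651419, p(96)=118114304, p(97)=133230930, p(98)=150198136, p(99)=169229875, p(100)=190569292, p(101)=214481126, p(102)=241265379, p(103)=271248950, p(104)=304801365, p(105)=342325709, p(106)=384276336, p(107)=431149389, p(108)=483502844, p(109)=541946240, p(110)=607163746, p(111)=679903203, p(112)=761002156, p(113)=851376628, p(114)=952050665, p(115)=1064144451, p(116)=1188908248, p(117)=1327710076, p(118)=1482074143, p(119)=1653668665, p(120)=1844349560.
Final step: p(121) = p(120) + p(119) - p(116) - p(114) + p(109) + p(106) - p(99) - p(95) + p(86) + p(81) - p(70) - p(64) + p(51) + p(44) - p(29) - p(21) + p(4)
= 1844349560 + 1653668665 - 1188908248 - 952050665 + 541946240 + 384276336 - 169229875 - 104651419 + 34262962 + 18004327 - 4087968 - 1741630 + 239943 + 75175 - 4565 - 792 + 5
= 2056148051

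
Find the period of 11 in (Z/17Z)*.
16

17 is prime, so ord(11) divides φ(17) = 16.
Divisors of 16: 1, 2, 4, 8, 16.
Repeated squaring: 11^1 ≡ 11, 11^2 ≡ 2, 11^4 ≡ 4, 11^8 ≡ 16, 11^16 ≡ 1 (mod 17).
Test 11^d mod 17 for each divisor d in increasing order:
11^1 ≡ 11
11^2 ≡ 2
11^4 ≡ 4
11^8 ≡ 16
11^16 ≡ 1  ← first divisor giving 1
The order is 16.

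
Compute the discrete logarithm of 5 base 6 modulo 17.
11

Baby-step giant-step with step n = ⌈√17⌉ = 5.
Baby steps 6^j mod 17 (j:value) for j=0..4: 0:1, 1:6, 2:2, 3:12, 4:4.
Giant-step multiplier: 6^(-5) ≡ 6^(16-5) = 6^11 ≡ 5 (mod 17).
Giant steps γ_i = 5·5^i mod 17: γ_0=5, γ_1=8, γ_2=6 (in table at j=1).
x = i·n + j = 2·5 + 1 = 11.
Check: 6^11 ≡ 5 (mod 17).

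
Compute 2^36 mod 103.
81

Repeated squaring. Binary of 36 = 100100.
2^1 ≡ 2 (mod 103); 2^2 ≡ 4 (mod 103); 2^4 ≡ 16 (mod 103); 2^8 ≡ 50 (mod 103); 2^16 ≡ 28 (mod 103); 2^32 ≡ 63 (mod 103)
2^36 = 2^4 × 2^32 ≡ 81 (mod 103)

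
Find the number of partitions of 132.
6620830889

p(n) counts ways to write n as a sum of positive integers (order ignored).
Euler's pentagonal recurrence: p(k) = p(k-1) + p(k-2) - p(k-5) - p(k-7) + p(k-12) + p(k-15) - ... (offsets j(3j∓1)/2, signs ++--, p(0)=1, p(<0)=0).
DP table for k = 0..131: p(0)=1, p(1)=1, p(2)=2, p(3)=3, p(4)=5, p(5)=7, p(6)=11, p(7)=15, p(8)=22, p(9)=30, p(10)=42, p(11)=56, p(12)=77, p(13)=101, p(14)=135, p(15)=176, p(16)=231, p(17)=297, p(18)=385, p(19)=490, p(20)=627, p(21)=792, p(22)=1002, p(23)=1255, p(24)=1575, p(25)=1958, p(26)=2436, p(27)=3010, p(28)=3718, p(29)=4565, p(30)=5604, p(31)=6842, p(32)=8349, p(33)=10143, p(34)=12310, p(35)=14883, p(36)=17977, p(37)=21637, p(38)=26015, p(39)=31185, p(40)=37338, p(41)=44583, p(42)=53174, p(43)=63261, p(44)=75175, p(45)=89134, p(46)=105558, p(47)=124754, p(48)=147273, p(49)=173525, p(50)=204226, p(51)=239943, p(52)=281589, p(53)=329931, p(54)=386155, p(55)=451276, p(56)=526823, p(57)=614154, p(58)=715220, p(59)=831820, p(60)=966467, p(61)=1121505, p(62)=1300156, p(63)=1505499, p(64)=1741630, p(65)=2012558, p(66)=2323520, p(67)=2679689, p(68)=3087735, p(69)=3554345, p(70)=4087968, p(71)=4697205, p(72)=5392783, p(73)=6185689, p(74)=7089500, p(75)=8118264, p(76)=9289091, p(77)=10619863, p(78)=12132164, p(79)=13848650, p(80)=15796476, p(81)=18004327, p(82)=20506255, p(83)=23338469, p(84)=26543660, p(85)=30167357, p(86)=34262962, p(87)=38887673, p(88)=44108109, p(89)=49995925, p(90)=56634173, p(91)=64112359, p(92)=72533807, p(93)=82010177, p(94)=92669720, p(95)=104651419, p(96)=118114304, p(97)=133230930, p(98)=150198136, p(99)=169229875, p(100)=190569292, p(101)=214481126, p(102)=241265379, p(103)=271248950, p(104)=304801365, p(105)=342325709, p(106)=384276336, p(107)=431149389, p(108)=483502844, p(109)=541946240, p(110)=607163746, p(111)=679903203, p(112)=761002156, p(113)=851376628, p(114)=952050665, p(115)=1064144451, p(116)=1188908248, p(117)=1327710076, p(118)=1482074143, p(119)=1653668665, p(120)=1844349560, p(121)=2056148051, p(122)=2291320912, p(123)=2552338241, p(124)=2841940500, p(125)=3163127352, p(126)=3519222692, p(127)=3913864295, p(128)=4351078600, p(129)=4835271870, p(130)=5371315400, p(131)=5964539504.
Final step: p(132) = p(131) + p(130) - p(127) - p(125) + p(120) + p(117) - p(110) - p(106) + p(97) + p(92) - p(81) - p(75) + p(62) + p(55) - p(40) - p(32) + p(15) + p(6)
= 5964539504 + 5371315400 - 3913864295 - 3163127352 + 1844349560 + 1327710076 - 607163746 - 384276336 + 133230930 + 72533807 - 18004327 - 8118264 + 1300156 + 451276 - 37338 - 8349 + 176 + 11
= 6620830889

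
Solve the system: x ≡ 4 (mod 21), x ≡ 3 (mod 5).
88

Using Chinese Remainder Theorem:
M = 21 × 5 = 105
M1 = 5, M2 = 21
y1 = 5^(-1) mod 21 = 17
y2 = 21^(-1) mod 5 = 1
x = (4×5×17 + 3×21×1) mod 105 = 88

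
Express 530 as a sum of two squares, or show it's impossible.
1² + 23² (a=1, b=23)

Factorization: 530 = 2 × 5 × 53
By Fermat: n is sum of two squares iff every prime p ≡ 3 (mod 4) appears to even power.
All primes ≡ 3 (mod 4) appear to even power.
Search a = 0, 1, 2, … for 530 - a² a perfect square: first hit at a = 1: 530 - 1 = 529 = 23².
530 = 1² + 23² = 1 + 529 ✓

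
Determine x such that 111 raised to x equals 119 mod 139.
7

Baby-step giant-step with step n = ⌈√139⌉ = 12.
Baby steps 111^j mod 139 (j:value) for j=0..11: 0:1, 1:111, 2:89, 3:10, 4:137, 5:56, 6:100, 7:119, 8:4, 9:27, 10:78, 11:40.
h = 119 is already in the table at j=7, so x = 7.
Check: 111^7 ≡ 119 (mod 139).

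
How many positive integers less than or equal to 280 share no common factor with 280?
96

280 = 2^3 × 5 × 7
φ(n) = n × ∏(1 - 1/p) for each prime p dividing n
φ(280) = 280 × (1 - 1/2) × (1 - 1/5) × (1 - 1/7) = 96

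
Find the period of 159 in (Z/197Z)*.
196

197 is prime, so ord(159) divides φ(197) = 196.
Divisors of 196: 1, 2, 4, 7, 14, 28, 49, 98, 196.
Repeated squaring: 159^1 ≡ 159, 159^2 ≡ 65, 159^4 ≡ 88, 159^8 ≡ 61, 159^16 ≡ 175, 159^32 ≡ 90, 159^64 ≡ 23, 159^128 ≡ 135 (mod 197).
Test 159^d mod 197 for each divisor d in increasing order:
159^1 ≡ 159
159^2 ≡ 65
159^4 ≡ 88
159^7 = 159^4·159^2·159^1 ≡ 128
159^14 = 159^8·159^4·159^2 ≡ 33
159^28 = 159^16·159^8·159^4 ≡ 104
159^49 = 159^32·159^16·159^1 ≡ 183
159^98 = 159^64·159^32·159^2 ≡ 196
159^196 = 159^128·159^64·159^4 ≡ 1  ← first divisor giving 1
The order is 196.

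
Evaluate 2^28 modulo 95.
36

Repeated squaring. Binary of 28 = 11100.
2^1 ≡ 2 (mod 95); 2^2 ≡ 4 (mod 95); 2^4 ≡ 16 (mod 95); 2^8 ≡ 66 (mod 95); 2^16 ≡ 81 (mod 95)
2^28 = 2^4 × 2^8 × 2^16 ≡ 36 (mod 95)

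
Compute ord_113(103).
112

113 is prime, so ord(103) divides φ(113) = 112.
Divisors of 112: 1, 2, 4, 7, 8, 14, 16, 28, 56, 112.
Repeated squaring: 103^1 ≡ 103, 103^2 ≡ 100, 103^4 ≡ 56, 103^8 ≡ 85, 103^16 ≡ 106, 103^32 ≡ 49, 103^64 ≡ 28 (mod 113).
Test 103^d mod 113 for each divisor d in increasing order:
103^1 ≡ 103
103^2 ≡ 100
103^4 ≡ 56
103^7 = 103^4·103^2·103^1 ≡ 48
103^8 ≡ 85
103^14 = 103^8·103^4·103^2 ≡ 44
103^16 ≡ 106
103^28 = 103^16·103^8·103^4 ≡ 15
103^56 = 103^32·103^16·103^8 ≡ 112
103^112 = 103^64·103^32·103^16 ≡ 1  ← first divisor giving 1
The order is 112.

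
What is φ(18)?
6

18 = 2 × 3^2
φ(n) = n × ∏(1 - 1/p) for each prime p dividing n
φ(18) = 18 × (1 - 1/2) × (1 - 1/3) = 6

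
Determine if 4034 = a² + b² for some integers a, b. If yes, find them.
35² + 53² (a=35, b=53)

Factorization: 4034 = 2 × 2017
By Fermat: n is sum of two squares iff every prime p ≡ 3 (mod 4) appears to even power.
All primes ≡ 3 (mod 4) appear to even power.
Search a = 0, 1, 2, … for 4034 - a² a perfect square: first hit at a = 35: 4034 - 1225 = 2809 = 53².
4034 = 35² + 53² = 1225 + 2809 ✓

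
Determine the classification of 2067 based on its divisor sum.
deficient

Proper divisors of 2067: sum = 1 + 3 + 13 + 39 + 53 + 159 + 689 = 957
Since 957 < 2067, 2067 is deficient.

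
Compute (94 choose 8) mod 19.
1

Using Lucas' theorem:
Write n=94 and k=8 in base 19:
n in base 19: [4, 18]
k in base 19: [0, 8]
C(94,8) mod 19 = ∏ C(n_i, k_i) mod 19
Digit binomials (mod 19): C(4,0) = 1; C(18,8) = 43758 ≡ 1
Product: 1 × 1 = 1 ≡ 1 (mod 19)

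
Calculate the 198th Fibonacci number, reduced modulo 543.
50

Matrix identity: Q^n = [[F_(n+1), F_n], [F_n, F_(n-1)]] with Q = [[1,1],[1,0]].
n = 198 = 11000110₂. Square-and-multiply, entries mod 543:
Q^1 = [[1,1],[1,0]]
Q^3 = (Q^1)²·Q = [[3,2],[2,1]]
Q^6 = (Q^3)² = [[13,8],[8,5]]
Q^12 = (Q^6)² = [[233,144],[144,89]]
Q^24 = (Q^12)² = [[91,213],[213,421]]
Q^49 = (Q^24)²·Q = [[349,436],[436,456]]
Q^99 = (Q^49)²·Q = [[417,215],[215,202]]
Q^198 = (Q^99)² = [[199,50],[50,149]]
F_198 mod 543 = Q^198[0][1] = 50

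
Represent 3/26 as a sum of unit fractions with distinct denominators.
1/9 + 1/234

Greedy algorithm:
3/26: ceiling(26/3) = 9, use 1/9
1/234: ceiling(234/1) = 234, use 1/234
Result: 3/26 = 1/9 + 1/234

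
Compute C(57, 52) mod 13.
1

Using Lucas' theorem:
Write n=57 and k=52 in base 13:
n in base 13: [4, 5]
k in base 13: [4, 0]
C(57,52) mod 13 = ∏ C(n_i, k_i) mod 13
Digit binomials (mod 13): C(4,4) = 1; C(5,0) = 1
Product: 1 × 1 = 1 ≡ 1 (mod 13)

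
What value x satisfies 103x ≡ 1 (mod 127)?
37

gcd(103, 127) = 1, so the inverse exists.
Extended Euclidean algorithm on (127, 103):
127 = 1 × 103 + 24  ⟹  24 = (1)·127 + (-1)·103
103 = 4 × 24 + 7  ⟹  7 = (-4)·127 + (5)·103
24 = 3 × 7 + 3  ⟹  3 = (13)·127 + (-16)·103
7 = 2 × 3 + 1  ⟹  1 = (-30)·127 + (37)·103
So (37)·103 ≡ 1 (mod 127), i.e. 103^(-1) ≡ 37 (mod 127).
Check: 103 × 37 = 3811 ≡ 1 (mod 127)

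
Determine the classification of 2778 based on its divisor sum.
abundant

Proper divisors of 2778: sum = 1 + 2 + 3 + 6 + 463 + 926 + 1389 = 2790
Since 2790 > 2778, 2778 is abundant.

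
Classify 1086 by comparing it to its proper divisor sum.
abundant

Proper divisors of 1086: sum = 1 + 2 + 3 + 6 + 181 + 362 + 543 = 1098
Since 1098 > 1086, 1086 is abundant.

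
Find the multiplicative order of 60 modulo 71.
35

71 is prime, so ord(60) divides φ(71) = 70.
Divisors of 70: 1, 2, 5, 7, 10, 14, 35, 70.
Repeated squaring: 60^1 ≡ 60, 60^2 ≡ 50, 60^4 ≡ 15, 60^8 ≡ 12, 60^16 ≡ 2, 60^32 ≡ 4, 60^64 ≡ 16 (mod 71).
Test 60^d mod 71 for each divisor d in increasing order:
60^1 ≡ 60
60^2 ≡ 50
60^5 = 60^4·60^1 ≡ 48
60^7 = 60^4·60^2·60^1 ≡ 57
60^10 = 60^8·60^2 ≡ 32
60^14 = 60^8·60^4·60^2 ≡ 54
60^35 = 60^32·60^2·60^1 ≡ 1  ← first divisor giving 1
The order is 35.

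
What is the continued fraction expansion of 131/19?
[6; 1, 8, 2]

Euclidean algorithm steps:
131 = 6 × 19 + 17
19 = 1 × 17 + 2
17 = 8 × 2 + 1
2 = 2 × 1 + 0
Continued fraction: [6; 1, 8, 2]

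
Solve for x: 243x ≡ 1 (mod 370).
67

gcd(243, 370) = 1, so the inverse exists.
Extended Euclidean algorithm on (370, 243):
370 = 1 × 243 + 127  ⟹  127 = (1)·370 + (-1)·243
243 = 1 × 127 + 116  ⟹  116 = (-1)·370 + (2)·243
127 = 1 × 116 + 11  ⟹  11 = (2)·370 + (-3)·243
116 = 10 × 11 + 6  ⟹  6 = (-21)·370 + (32)·243
11 = 1 × 6 + 5  ⟹  5 = (23)·370 + (-35)·243
6 = 1 × 5 + 1  ⟹  1 = (-44)·370 + (67)·243
So (67)·243 ≡ 1 (mod 370), i.e. 243^(-1) ≡ 67 (mod 370).
Check: 243 × 67 = 16281 ≡ 1 (mod 370)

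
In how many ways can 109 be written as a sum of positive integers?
541946240

p(n) counts ways to write n as a sum of positive integers (order ignored).
Euler's pentagonal recurrence: p(k) = p(k-1) + p(k-2) - p(k-5) - p(k-7) + p(k-12) + p(k-15) - ... (offsets j(3j∓1)/2, signs ++--, p(0)=1, p(<0)=0).
DP table for k = 0..108: p(0)=1, p(1)=1, p(2)=2, p(3)=3, p(4)=5, p(5)=7, p(6)=11, p(7)=15, p(8)=22, p(9)=30, p(10)=42, p(11)=56, p(12)=77, p(13)=101, p(14)=135, p(15)=176, p(16)=231, p(17)=297, p(18)=385, p(19)=490, p(20)=627, p(21)=792, p(22)=1002, p(23)=1255, p(24)=1575, p(25)=1958, p(26)=2436, p(27)=3010, p(28)=3718, p(29)=4565, p(30)=5604, p(31)=6842, p(32)=8349, p(33)=10143, p(34)=12310, p(35)=14883, p(36)=17977, p(37)=21637, p(38)=26015, p(39)=31185, p(40)=37338, p(41)=44583, p(42)=53174, p(43)=63261, p(44)=75175, p(45)=89134, p(46)=105558, p(47)=124754, p(48)=147273, p(49)=173525, p(50)=204226, p(51)=239943, p(52)=281589, p(53)=329931, p(54)=386155, p(55)=451276, p(56)=526823, p(57)=614154, p(58)=715220, p(59)=831820, p(60)=966467, p(61)=1121505, p(62)=1300156, p(63)=1505499, p(64)=1741630, p(65)=2012558, p(66)=2323520, p(67)=2679689, p(68)=3087735, p(69)=3554345, p(70)=4087968, p(71)=4697205, p(72)=5392783, p(73)=6185689, p(74)=7089500, p(75)=8118264, p(76)=9289091, p(77)=10619863, p(78)=12132164, p(79)=13848650, p(80)=15796476, p(81)=18004327, p(82)=20506255, p(83)=23338469, p(84)=26543660, p(85)=30167357, p(86)=34262962, p(87)=38887673, p(88)=44108109, p(89)=49995925, p(90)=56634173, p(91)=64112359, p(92)=72533807, p(93)=82010177, p(94)=92669720, p(95)=104651419, p(96)=118114304, p(97)=133230930, p(98)=150198136, p(99)=169229875, p(100)=190569292, p(101)=214481126, p(102)=241265379, p(103)=271248950, p(104)=304801365, p(105)=342325709, p(106)=384276336, p(107)=431149389, p(108)=483502844.
Final step: p(109) = p(108) + p(107) - p(104) - p(102) + p(97) + p(94) - p(87) - p(83) + p(74) + p(69) - p(58) - p(52) + p(39) + p(32) - p(17) - p(9)
= 483502844 + 431149389 - 304801365 - 241265379 + 133230930 + 92669720 - 38887673 - 23338469 + 7089500 + 3554345 - 715220 - 281589 + 31185 + 8349 - 297 - 30
= 541946240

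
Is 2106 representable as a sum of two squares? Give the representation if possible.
9² + 45² (a=9, b=45)

Factorization: 2106 = 2 × 3^4 × 13
By Fermat: n is sum of two squares iff every prime p ≡ 3 (mod 4) appears to even power.
All primes ≡ 3 (mod 4) appear to even power.
Search a = 0, 1, 2, … for 2106 - a² a perfect square: first hit at a = 9: 2106 - 81 = 2025 = 45².
2106 = 9² + 45² = 81 + 2025 ✓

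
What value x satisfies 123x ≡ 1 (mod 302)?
275

gcd(123, 302) = 1, so the inverse exists.
Extended Euclidean algorithm on (302, 123):
302 = 2 × 123 + 56  ⟹  56 = (1)·302 + (-2)·123
123 = 2 × 56 + 11  ⟹  11 = (-2)·302 + (5)·123
56 = 5 × 11 + 1  ⟹  1 = (11)·302 + (-27)·123
So (-27)·123 ≡ 1 (mod 302), i.e. 123^(-1) ≡ -27 ≡ 275 (mod 302).
Check: 123 × 275 = 33825 ≡ 1 (mod 302)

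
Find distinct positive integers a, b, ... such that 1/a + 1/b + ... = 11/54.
1/5 + 1/270

Greedy algorithm:
11/54: ceiling(54/11) = 5, use 1/5
1/270: ceiling(270/1) = 270, use 1/270
Result: 11/54 = 1/5 + 1/270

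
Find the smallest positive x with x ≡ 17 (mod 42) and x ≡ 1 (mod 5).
101

Using Chinese Remainder Theorem:
M = 42 × 5 = 210
M1 = 5, M2 = 42
y1 = 5^(-1) mod 42 = 17
y2 = 42^(-1) mod 5 = 3
x = (17×5×17 + 1×42×3) mod 210 = 101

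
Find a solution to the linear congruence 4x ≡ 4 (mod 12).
x ≡ 1 (mod 3)

gcd(4, 12) = 4, which divides 4, so solutions exist.
Divide through by 4: x ≡ 1 (mod 3).
The coefficient of x is now 1, so x ≡ 1 (mod 3).
Check: 4 × 1 = 4 ≡ 4 (mod 12).
x ≡ 1 (mod 3), giving 4 solutions mod 12.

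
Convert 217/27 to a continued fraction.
[8; 27]

Euclidean algorithm steps:
217 = 8 × 27 + 1
27 = 27 × 1 + 0
Continued fraction: [8; 27]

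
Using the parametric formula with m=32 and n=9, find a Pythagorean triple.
(943, 576, 1105)

Euclid's formula: a = m² - n², b = 2mn, c = m² + n²
m = 32, n = 9
a = 32² - 9² = 1024 - 81 = 943
b = 2 × 32 × 9 = 576
c = 32² + 9² = 1024 + 81 = 1105
Verification: 943² + 576² = 889249 + 331776 = 1221025 = 1105² ✓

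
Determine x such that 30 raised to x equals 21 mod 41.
18

Baby-step giant-step with step n = ⌈√41⌉ = 7.
Baby steps 30^j mod 41 (j:value) for j=0..6: 0:1, 1:30, 2:39, 3:22, 4:4, 5:38, 6:33.
Giant-step multiplier: 30^(-7) ≡ 30^(40-7) = 30^33 ≡ 7 (mod 41).
Giant steps γ_i = 21·7^i mod 41: γ_0=21, γ_1=24, γ_2=4 (in table at j=4).
x = i·n + j = 2·7 + 4 = 18.
Check: 30^18 ≡ 21 (mod 41).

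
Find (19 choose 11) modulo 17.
0

Using Lucas' theorem:
Write n=19 and k=11 in base 17:
n in base 17: [1, 2]
k in base 17: [0, 11]
C(19,11) mod 17 = ∏ C(n_i, k_i) mod 17
Digit binomials (mod 17): C(1,0) = 1; C(2,11) = 0 (k_i > n_i)
Product: 1 × 0 = 0 ≡ 0 (mod 17)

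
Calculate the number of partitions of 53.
329931

p(n) counts ways to write n as a sum of positive integers (order ignored).
Euler's pentagonal recurrence: p(k) = p(k-1) + p(k-2) - p(k-5) - p(k-7) + p(k-12) + p(k-15) - ... (offsets j(3j∓1)/2, signs ++--, p(0)=1, p(<0)=0).
DP table for k = 0..52: p(0)=1, p(1)=1, p(2)=2, p(3)=3, p(4)=5, p(5)=7, p(6)=11, p(7)=15, p(8)=22, p(9)=30, p(10)=42, p(11)=56, p(12)=77, p(13)=101, p(14)=135, p(15)=176, p(16)=231, p(17)=297, p(18)=385, p(19)=490, p(20)=627, p(21)=792, p(22)=1002, p(23)=1255, p(24)=1575, p(25)=1958, p(26)=2436, p(27)=3010, p(28)=3718, p(29)=4565, p(30)=5604, p(31)=6842, p(32)=8349, p(33)=10143, p(34)=12310, p(35)=14883, p(36)=17977, p(37)=21637, p(38)=26015, p(39)=31185, p(40)=37338, p(41)=44583, p(42)=53174, p(43)=63261, p(44)=75175, p(45)=89134, p(46)=105558, p(47)=124754, p(48)=147273, p(49)=173525, p(50)=204226, p(51)=239943, p(52)=281589.
Final step: p(53) = p(52) + p(51) - p(48) - p(46) + p(41) + p(38) - p(31) - p(27) + p(18) + p(13) - p(2)
= 281589 + 239943 - 147273 - 105558 + 44583 + 26015 - 6842 - 3010 + 385 + 101 - 2
= 329931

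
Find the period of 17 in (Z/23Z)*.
22

23 is prime, so ord(17) divides φ(23) = 22.
Divisors of 22: 1, 2, 11, 22.
Repeated squaring: 17^1 ≡ 17, 17^2 ≡ 13, 17^4 ≡ 8, 17^8 ≡ 18, 17^16 ≡ 2 (mod 23).
Test 17^d mod 23 for each divisor d in increasing order:
17^1 ≡ 17
17^2 ≡ 13
17^11 = 17^8·17^2·17^1 ≡ 22
17^22 = 17^16·17^4·17^2 ≡ 1  ← first divisor giving 1
The order is 22.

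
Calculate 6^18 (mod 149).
5

Repeated squaring. Binary of 18 = 10010.
6^1 ≡ 6 (mod 149); 6^2 ≡ 36 (mod 149); 6^4 ≡ 104 (mod 149); 6^8 ≡ 88 (mod 149); 6^16 ≡ 145 (mod 149)
6^18 = 6^2 × 6^16 ≡ 5 (mod 149)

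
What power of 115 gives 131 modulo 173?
91

Baby-step giant-step with step n = ⌈√173⌉ = 14.
Baby steps 115^j mod 173 (j:value) for j=0..13: 0:1, 1:115, 2:77, 3:32, 4:47, 5:42, 6:159, 7:120, 8:133, 9:71, 10:34, 11:104, 12:23, 13:50.
Giant-step multiplier: 115^(-14) ≡ 115^(172-14) = 115^158 ≡ 38 (mod 173).
Giant steps γ_i = 131·38^i mod 173: γ_0=131, γ_1=134, γ_2=75, γ_3=82, γ_4=2, γ_5=76, γ_6=120 (in table at j=7).
x = i·n + j = 6·14 + 7 = 91.
Check: 115^91 ≡ 131 (mod 173).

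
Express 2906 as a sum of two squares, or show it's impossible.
35² + 41² (a=35, b=41)

Factorization: 2906 = 2 × 1453
By Fermat: n is sum of two squares iff every prime p ≡ 3 (mod 4) appears to even power.
All primes ≡ 3 (mod 4) appear to even power.
Search a = 0, 1, 2, … for 2906 - a² a perfect square: first hit at a = 35: 2906 - 1225 = 1681 = 41².
2906 = 35² + 41² = 1225 + 1681 ✓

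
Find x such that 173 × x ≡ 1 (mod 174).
173

gcd(173, 174) = 1, so the inverse exists.
Extended Euclidean algorithm on (174, 173):
174 = 1 × 173 + 1  ⟹  1 = (1)·174 + (-1)·173
So (-1)·173 ≡ 1 (mod 174), i.e. 173^(-1) ≡ -1 ≡ 173 (mod 174).
Check: 173 × 173 = 29929 ≡ 1 (mod 174)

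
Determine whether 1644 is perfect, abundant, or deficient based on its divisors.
abundant

Proper divisors of 1644: sum = 1 + 2 + 3 + 4 + 6 + 12 + 137 + 274 + 411 + 548 + 822 = 2220
Since 2220 > 1644, 1644 is abundant.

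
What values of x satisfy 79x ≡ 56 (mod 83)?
x ≡ 69 (mod 83)

gcd(79, 83) = 1, which divides 56, so solutions exist.
Find 79^(-1) mod 83 by the extended Euclidean algorithm:
83 = 1 × 79 + 4  ⟹  4 = (1)·83 + (-1)·79
79 = 19 × 4 + 3  ⟹  3 = (-19)·83 + (20)·79
4 = 1 × 3 + 1  ⟹  1 = (20)·83 + (-21)·79
So (-21)·79 ≡ 1 (mod 83), i.e. 79^(-1) ≡ -21 ≡ 62 (mod 83).
x ≡ 62 × 56 = 3472 ≡ 69 (mod 83).
Check: 79 × 69 = 5451 ≡ 56 (mod 83).
Unique solution: x ≡ 69 (mod 83)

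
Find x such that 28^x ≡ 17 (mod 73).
21

Baby-step giant-step with step n = ⌈√73⌉ = 9.
Baby steps 28^j mod 73 (j:value) for j=0..8: 0:1, 1:28, 2:54, 3:52, 4:69, 5:34, 6:3, 7:11, 8:16.
Giant-step multiplier: 28^(-9) ≡ 28^(72-9) = 28^63 ≡ 22 (mod 73).
Giant steps γ_i = 17·22^i mod 73: γ_0=17, γ_1=9, γ_2=52 (in table at j=3).
x = i·n + j = 2·9 + 3 = 21.
Check: 28^21 ≡ 17 (mod 73).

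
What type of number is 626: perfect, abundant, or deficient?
deficient

Proper divisors of 626: sum = 1 + 2 + 313 = 316
Since 316 < 626, 626 is deficient.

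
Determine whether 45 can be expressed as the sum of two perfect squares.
3² + 6² (a=3, b=6)

Factorization: 45 = 3^2 × 5
By Fermat: n is sum of two squares iff every prime p ≡ 3 (mod 4) appears to even power.
All primes ≡ 3 (mod 4) appear to even power.
Search a = 0, 1, 2, … for 45 - a² a perfect square: first hit at a = 3: 45 - 9 = 36 = 6².
45 = 3² + 6² = 9 + 36 ✓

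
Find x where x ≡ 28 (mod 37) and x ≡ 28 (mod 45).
28

Using Chinese Remainder Theorem:
M = 37 × 45 = 1665
M1 = 45, M2 = 37
y1 = 45^(-1) mod 37 = 14
y2 = 37^(-1) mod 45 = 28
x = (28×45×14 + 28×37×28) mod 1665 = 28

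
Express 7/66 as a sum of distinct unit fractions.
1/10 + 1/165

Greedy algorithm:
7/66: ceiling(66/7) = 10, use 1/10
1/165: ceiling(165/1) = 165, use 1/165
Result: 7/66 = 1/10 + 1/165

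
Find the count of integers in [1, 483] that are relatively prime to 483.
264

483 = 3 × 7 × 23
φ(n) = n × ∏(1 - 1/p) for each prime p dividing n
φ(483) = 483 × (1 - 1/3) × (1 - 1/7) × (1 - 1/23) = 264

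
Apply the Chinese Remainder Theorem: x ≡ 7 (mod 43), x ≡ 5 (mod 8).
93

Using Chinese Remainder Theorem:
M = 43 × 8 = 344
M1 = 8, M2 = 43
y1 = 8^(-1) mod 43 = 27
y2 = 43^(-1) mod 8 = 3
x = (7×8×27 + 5×43×3) mod 344 = 93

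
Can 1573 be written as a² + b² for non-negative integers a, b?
22² + 33² (a=22, b=33)

Factorization: 1573 = 11^2 × 13
By Fermat: n is sum of two squares iff every prime p ≡ 3 (mod 4) appears to even power.
All primes ≡ 3 (mod 4) appear to even power.
Search a = 0, 1, 2, … for 1573 - a² a perfect square: first hit at a = 22: 1573 - 484 = 1089 = 33².
1573 = 22² + 33² = 484 + 1089 ✓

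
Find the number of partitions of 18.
385

p(n) counts ways to write n as a sum of positive integers (order ignored).
Euler's pentagonal recurrence: p(k) = p(k-1) + p(k-2) - p(k-5) - p(k-7) + p(k-12) + p(k-15) - ... (offsets j(3j∓1)/2, signs ++--, p(0)=1, p(<0)=0).
DP table for k = 0..17: p(0)=1, p(1)=1, p(2)=2, p(3)=3, p(4)=5, p(5)=7, p(6)=11, p(7)=15, p(8)=22, p(9)=30, p(10)=42, p(11)=56, p(12)=77, p(13)=101, p(14)=135, p(15)=176, p(16)=231, p(17)=297.
Final step: p(18) = p(17) + p(16) - p(13) - p(11) + p(6) + p(3)
= 297 + 231 - 101 - 56 + 11 + 3
= 385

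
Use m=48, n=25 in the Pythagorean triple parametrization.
(1679, 2400, 2929)

Euclid's formula: a = m² - n², b = 2mn, c = m² + n²
m = 48, n = 25
a = 48² - 25² = 2304 - 625 = 1679
b = 2 × 48 × 25 = 2400
c = 48² + 25² = 2304 + 625 = 2929
Verification: 1679² + 2400² = 2819041 + 5760000 = 8579041 = 2929² ✓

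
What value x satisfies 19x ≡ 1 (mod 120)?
19

gcd(19, 120) = 1, so the inverse exists.
Extended Euclidean algorithm on (120, 19):
120 = 6 × 19 + 6  ⟹  6 = (1)·120 + (-6)·19
19 = 3 × 6 + 1  ⟹  1 = (-3)·120 + (19)·19
So (19)·19 ≡ 1 (mod 120), i.e. 19^(-1) ≡ 19 (mod 120).
Check: 19 × 19 = 361 ≡ 1 (mod 120)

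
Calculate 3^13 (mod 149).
23

Repeated squaring. Binary of 13 = 1101.
3^1 ≡ 3 (mod 149); 3^2 ≡ 9 (mod 149); 3^4 ≡ 81 (mod 149); 3^8 ≡ 5 (mod 149)
3^13 = 3^1 × 3^4 × 3^8 ≡ 23 (mod 149)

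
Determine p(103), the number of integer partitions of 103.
271248950

p(n) counts ways to write n as a sum of positive integers (order ignored).
Euler's pentagonal recurrence: p(k) = p(k-1) + p(k-2) - p(k-5) - p(k-7) + p(k-12) + p(k-15) - ... (offsets j(3j∓1)/2, signs ++--, p(0)=1, p(<0)=0).
DP table for k = 0..102: p(0)=1, p(1)=1, p(2)=2, p(3)=3, p(4)=5, p(5)=7, p(6)=11, p(7)=15, p(8)=22, p(9)=30, p(10)=42, p(11)=56, p(12)=77, p(13)=101, p(14)=135, p(15)=176, p(16)=231, p(17)=297, p(18)=385, p(19)=490, p(20)=627, p(21)=792, p(22)=1002, p(23)=1255, p(24)=1575, p(25)=1958, p(26)=2436, p(27)=3010, p(28)=3718, p(29)=4565, p(30)=5604, p(31)=6842, p(32)=8349, p(33)=10143, p(34)=12310, p(35)=14883, p(36)=17977, p(37)=21637, p(38)=26015, p(39)=31185, p(40)=37338, p(41)=44583, p(42)=53174, p(43)=63261, p(44)=75175, p(45)=89134, p(46)=105558, p(47)=124754, p(48)=147273, p(49)=173525, p(50)=204226, p(51)=239943, p(52)=281589, p(53)=329931, p(54)=386155, p(55)=451276, p(56)=526823, p(57)=614154, p(58)=715220, p(59)=831820, p(60)=966467, p(61)=1121505, p(62)=1300156, p(63)=1505499, p(64)=1741630, p(65)=2012558, p(66)=2323520, p(67)=2679689, p(68)=3087735, p(69)=3554345, p(70)=4087968, p(71)=4697205, p(72)=5392783, p(73)=6185689, p(74)=7089500, p(75)=8118264, p(76)=9289091, p(77)=10619863, p(78)=12132164, p(79)=13848650, p(80)=15796476, p(81)=18004327, p(82)=20506255, p(83)=23338469, p(84)=26543660, p(85)=30167357, p(86)=34262962, p(87)=38887673, p(88)=44108109, p(89)=49995925, p(90)=56634173, p(91)=64112359, p(92)=72533807, p(93)=82010177, p(94)=92669720, p(95)=104651419, p(96)=118114304, p(97)=133230930, p(98)=150198136, p(99)=169229875, p(100)=190569292, p(101)=214481126, p(102)=241265379.
Final step: p(103) = p(102) + p(101) - p(98) - p(96) + p(91) + p(88) - p(81) - p(77) + p(68) + p(63) - p(52) - p(46) + p(33) + p(26) - p(11) - p(3)
= 241265379 + 214481126 - 150198136 - 118114304 + 64112359 + 44108109 - 18004327 - 10619863 + 3087735 + 1505499 - 281589 - 105558 + 10143 + 2436 - 56 - 3
= 271248950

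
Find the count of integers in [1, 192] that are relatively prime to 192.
64

192 = 2^6 × 3
φ(n) = n × ∏(1 - 1/p) for each prime p dividing n
φ(192) = 192 × (1 - 1/2) × (1 - 1/3) = 64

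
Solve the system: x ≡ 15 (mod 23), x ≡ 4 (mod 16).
84

Using Chinese Remainder Theorem:
M = 23 × 16 = 368
M1 = 16, M2 = 23
y1 = 16^(-1) mod 23 = 13
y2 = 23^(-1) mod 16 = 7
x = (15×16×13 + 4×23×7) mod 368 = 84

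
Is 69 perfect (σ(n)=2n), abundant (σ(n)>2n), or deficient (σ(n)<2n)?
deficient

Proper divisors of 69: sum = 1 + 3 + 23 = 27
Since 27 < 69, 69 is deficient.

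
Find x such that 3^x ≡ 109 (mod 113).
80

Baby-step giant-step with step n = ⌈√113⌉ = 11.
Baby steps 3^j mod 113 (j:value) for j=0..10: 0:1, 1:3, 2:9, 3:27, 4:81, 5:17, 6:51, 7:40, 8:7, 9:21, 10:63.
Giant-step multiplier: 3^(-11) ≡ 3^(112-11) = 3^101 ≡ 58 (mod 113).
Giant steps γ_i = 109·58^i mod 113: γ_0=109, γ_1=107, γ_2=104, γ_3=43, γ_4=8, γ_5=12, γ_6=18, γ_7=27 (in table at j=3).
x = i·n + j = 7·11 + 3 = 80.
Check: 3^80 ≡ 109 (mod 113).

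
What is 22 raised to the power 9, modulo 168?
64

Repeated squaring. Binary of 9 = 1001.
22^1 ≡ 22 (mod 168); 22^2 ≡ 148 (mod 168); 22^4 ≡ 64 (mod 168); 22^8 ≡ 64 (mod 168)
22^9 = 22^1 × 22^8 ≡ 64 (mod 168)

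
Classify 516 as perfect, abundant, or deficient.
abundant

Proper divisors of 516: sum = 1 + 2 + 3 + 4 + 6 + 12 + 43 + 86 + 129 + 172 + 258 = 716
Since 716 > 516, 516 is abundant.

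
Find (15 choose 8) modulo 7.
2

Using Lucas' theorem:
Write n=15 and k=8 in base 7:
n in base 7: [2, 1]
k in base 7: [1, 1]
C(15,8) mod 7 = ∏ C(n_i, k_i) mod 7
Digit binomials (mod 7): C(2,1) = 2; C(1,1) = 1
Product: 2 × 1 = 2 ≡ 2 (mod 7)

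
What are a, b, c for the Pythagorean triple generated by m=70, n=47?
(2691, 6580, 7109)

Euclid's formula: a = m² - n², b = 2mn, c = m² + n²
m = 70, n = 47
a = 70² - 47² = 4900 - 2209 = 2691
b = 2 × 70 × 47 = 6580
c = 70² + 47² = 4900 + 2209 = 7109
Verification: 2691² + 6580² = 7241481 + 43296400 = 50537881 = 7109² ✓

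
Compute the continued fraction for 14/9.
[1; 1, 1, 4]

Euclidean algorithm steps:
14 = 1 × 9 + 5
9 = 1 × 5 + 4
5 = 1 × 4 + 1
4 = 4 × 1 + 0
Continued fraction: [1; 1, 1, 4]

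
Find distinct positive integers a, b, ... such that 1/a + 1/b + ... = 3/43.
1/15 + 1/323 + 1/208335

Greedy algorithm:
3/43: ceiling(43/3) = 15, use 1/15
2/645: ceiling(645/2) = 323, use 1/323
1/208335: ceiling(208335/1) = 208335, use 1/208335
Result: 3/43 = 1/15 + 1/323 + 1/208335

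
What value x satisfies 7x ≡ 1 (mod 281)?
241

gcd(7, 281) = 1, so the inverse exists.
Extended Euclidean algorithm on (281, 7):
281 = 40 × 7 + 1  ⟹  1 = (1)·281 + (-40)·7
So (-40)·7 ≡ 1 (mod 281), i.e. 7^(-1) ≡ -40 ≡ 241 (mod 281).
Check: 7 × 241 = 1687 ≡ 1 (mod 281)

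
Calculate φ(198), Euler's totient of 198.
60

198 = 2 × 3^2 × 11
φ(n) = n × ∏(1 - 1/p) for each prime p dividing n
φ(198) = 198 × (1 - 1/2) × (1 - 1/3) × (1 - 1/11) = 60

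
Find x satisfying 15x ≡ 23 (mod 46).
x ≡ 23 (mod 46)

gcd(15, 46) = 1, which divides 23, so solutions exist.
Find 15^(-1) mod 46 by the extended Euclidean algorithm:
46 = 3 × 15 + 1  ⟹  1 = (1)·46 + (-3)·15
So (-3)·15 ≡ 1 (mod 46), i.e. 15^(-1) ≡ -3 ≡ 43 (mod 46).
x ≡ 43 × 23 = 989 ≡ 23 (mod 46).
Check: 15 × 23 = 345 ≡ 23 (mod 46).
Unique solution: x ≡ 23 (mod 46)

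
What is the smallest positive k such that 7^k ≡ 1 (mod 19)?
3

19 is prime, so ord(7) divides φ(19) = 18.
Divisors of 18: 1, 2, 3, 6, 9, 18.
Repeated squaring: 7^1 ≡ 7, 7^2 ≡ 11, 7^4 ≡ 7, 7^8 ≡ 11, 7^16 ≡ 7 (mod 19).
Test 7^d mod 19 for each divisor d in increasing order:
7^1 ≡ 7
7^2 ≡ 11
7^3 = 7^2·7^1 ≡ 1  ← first divisor giving 1
The order is 3.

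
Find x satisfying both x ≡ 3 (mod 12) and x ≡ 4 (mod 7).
39

Using Chinese Remainder Theorem:
M = 12 × 7 = 84
M1 = 7, M2 = 12
y1 = 7^(-1) mod 12 = 7
y2 = 12^(-1) mod 7 = 3
x = (3×7×7 + 4×12×3) mod 84 = 39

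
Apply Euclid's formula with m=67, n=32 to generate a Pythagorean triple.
(3465, 4288, 5513)

Euclid's formula: a = m² - n², b = 2mn, c = m² + n²
m = 67, n = 32
a = 67² - 32² = 4489 - 1024 = 3465
b = 2 × 67 × 32 = 4288
c = 67² + 32² = 4489 + 1024 = 5513
Verification: 3465² + 4288² = 12006225 + 18386944 = 30393169 = 5513² ✓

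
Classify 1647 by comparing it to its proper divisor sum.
deficient

Proper divisors of 1647: sum = 1 + 3 + 9 + 27 + 61 + 183 + 549 = 833
Since 833 < 1647, 1647 is deficient.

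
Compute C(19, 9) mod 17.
0

Using Lucas' theorem:
Write n=19 and k=9 in base 17:
n in base 17: [1, 2]
k in base 17: [0, 9]
C(19,9) mod 17 = ∏ C(n_i, k_i) mod 17
Digit binomials (mod 17): C(1,0) = 1; C(2,9) = 0 (k_i > n_i)
Product: 1 × 0 = 0 ≡ 0 (mod 17)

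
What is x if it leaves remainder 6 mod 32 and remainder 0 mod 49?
294

Using Chinese Remainder Theorem:
M = 32 × 49 = 1568
M1 = 49, M2 = 32
y1 = 49^(-1) mod 32 = 17
y2 = 32^(-1) mod 49 = 23
x = (6×49×17 + 0×32×23) mod 1568 = 294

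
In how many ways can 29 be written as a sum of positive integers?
4565

p(n) counts ways to write n as a sum of positive integers (order ignored).
Euler's pentagonal recurrence: p(k) = p(k-1) + p(k-2) - p(k-5) - p(k-7) + p(k-12) + p(k-15) - ... (offsets j(3j∓1)/2, signs ++--, p(0)=1, p(<0)=0).
DP table for k = 0..28: p(0)=1, p(1)=1, p(2)=2, p(3)=3, p(4)=5, p(5)=7, p(6)=11, p(7)=15, p(8)=22, p(9)=30, p(10)=42, p(11)=56, p(12)=77, p(13)=101, p(14)=135, p(15)=176, p(16)=231, p(17)=297, p(18)=385, p(19)=490, p(20)=627, p(21)=792, p(22)=1002, p(23)=1255, p(24)=1575, p(25)=1958, p(26)=2436, p(27)=3010, p(28)=3718.
Final step: p(29) = p(28) + p(27) - p(24) - p(22) + p(17) + p(14) - p(7) - p(3)
= 3718 + 3010 - 1575 - 1002 + 297 + 135 - 15 - 3
= 4565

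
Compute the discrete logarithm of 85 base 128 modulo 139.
67

Baby-step giant-step with step n = ⌈√139⌉ = 12.
Baby steps 128^j mod 139 (j:value) for j=0..11: 0:1, 1:128, 2:121, 3:59, 4:46, 5:50, 6:6, 7:73, 8:31, 9:76, 10:137, 11:22.
Giant-step multiplier: 128^(-12) ≡ 128^(138-12) = 128^126 ≡ 112 (mod 139).
Giant steps γ_i = 85·112^i mod 139: γ_0=85, γ_1=68, γ_2=110, γ_3=88, γ_4=126, γ_5=73 (in table at j=7).
x = i·n + j = 5·12 + 7 = 67.
Check: 128^67 ≡ 85 (mod 139).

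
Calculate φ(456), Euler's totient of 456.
144

456 = 2^3 × 3 × 19
φ(n) = n × ∏(1 - 1/p) for each prime p dividing n
φ(456) = 456 × (1 - 1/2) × (1 - 1/3) × (1 - 1/19) = 144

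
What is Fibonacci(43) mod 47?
42

Matrix identity: Q^n = [[F_(n+1), F_n], [F_n, F_(n-1)]] with Q = [[1,1],[1,0]].
n = 43 = 101011₂. Square-and-multiply, entries mod 47:
Q^1 = [[1,1],[1,0]]
Q^2 = (Q^1)² = [[2,1],[1,1]]
Q^5 = (Q^2)²·Q = [[8,5],[5,3]]
Q^10 = (Q^5)² = [[42,8],[8,34]]
Q^21 = (Q^10)²·Q = [[39,42],[42,44]]
Q^43 = (Q^21)²·Q = [[3,42],[42,8]]
F_43 mod 47 = Q^43[0][1] = 42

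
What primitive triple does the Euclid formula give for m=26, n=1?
(675, 52, 677)

Euclid's formula: a = m² - n², b = 2mn, c = m² + n²
m = 26, n = 1
a = 26² - 1² = 676 - 1 = 675
b = 2 × 26 × 1 = 52
c = 26² + 1² = 676 + 1 = 677
Verification: 675² + 52² = 455625 + 2704 = 458329 = 677² ✓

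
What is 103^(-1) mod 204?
103

gcd(103, 204) = 1, so the inverse exists.
Extended Euclidean algorithm on (204, 103):
204 = 1 × 103 + 101  ⟹  101 = (1)·204 + (-1)·103
103 = 1 × 101 + 2  ⟹  2 = (-1)·204 + (2)·103
101 = 50 × 2 + 1  ⟹  1 = (51)·204 + (-101)·103
So (-101)·103 ≡ 1 (mod 204), i.e. 103^(-1) ≡ -101 ≡ 103 (mod 204).
Check: 103 × 103 = 10609 ≡ 1 (mod 204)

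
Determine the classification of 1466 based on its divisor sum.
deficient

Proper divisors of 1466: sum = 1 + 2 + 733 = 736
Since 736 < 1466, 1466 is deficient.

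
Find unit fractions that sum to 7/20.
1/3 + 1/60

Greedy algorithm:
7/20: ceiling(20/7) = 3, use 1/3
1/60: ceiling(60/1) = 60, use 1/60
Result: 7/20 = 1/3 + 1/60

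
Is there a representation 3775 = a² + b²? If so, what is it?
Not possible

Factorization: 3775 = 5^2 × 151
By Fermat: n is sum of two squares iff every prime p ≡ 3 (mod 4) appears to even power.
Prime(s) ≡ 3 (mod 4) with odd exponent: [(151, 1)]
Therefore 3775 cannot be expressed as a² + b².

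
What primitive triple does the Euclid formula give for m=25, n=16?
(369, 800, 881)

Euclid's formula: a = m² - n², b = 2mn, c = m² + n²
m = 25, n = 16
a = 25² - 16² = 625 - 256 = 369
b = 2 × 25 × 16 = 800
c = 25² + 16² = 625 + 256 = 881
Verification: 369² + 800² = 136161 + 640000 = 776161 = 881² ✓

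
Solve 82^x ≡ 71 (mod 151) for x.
77

Baby-step giant-step with step n = ⌈√151⌉ = 13.
Baby steps 82^j mod 151 (j:value) for j=0..12: 0:1, 1:82, 2:80, 3:67, 4:58, 5:75, 6:110, 7:111, 8:42, 9:122, 10:38, 11:96, 12:20.
Giant-step multiplier: 82^(-13) ≡ 82^(150-13) = 82^137 ≡ 115 (mod 151).
Giant steps γ_i = 71·115^i mod 151: γ_0=71, γ_1=11, γ_2=57, γ_3=62, γ_4=33, γ_5=20 (in table at j=12).
x = i·n + j = 5·13 + 12 = 77.
Check: 82^77 ≡ 71 (mod 151).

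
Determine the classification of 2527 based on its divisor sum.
deficient

Proper divisors of 2527: sum = 1 + 7 + 19 + 133 + 361 = 521
Since 521 < 2527, 2527 is deficient.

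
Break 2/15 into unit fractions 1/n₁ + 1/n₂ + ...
1/8 + 1/120

Greedy algorithm:
2/15: ceiling(15/2) = 8, use 1/8
1/120: ceiling(120/1) = 120, use 1/120
Result: 2/15 = 1/8 + 1/120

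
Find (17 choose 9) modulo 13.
0

Using Lucas' theorem:
Write n=17 and k=9 in base 13:
n in base 13: [1, 4]
k in base 13: [0, 9]
C(17,9) mod 13 = ∏ C(n_i, k_i) mod 13
Digit binomials (mod 13): C(1,0) = 1; C(4,9) = 0 (k_i > n_i)
Product: 1 × 0 = 0 ≡ 0 (mod 13)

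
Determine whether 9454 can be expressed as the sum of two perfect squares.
Not possible

Factorization: 9454 = 2 × 29 × 163
By Fermat: n is sum of two squares iff every prime p ≡ 3 (mod 4) appears to even power.
Prime(s) ≡ 3 (mod 4) with odd exponent: [(163, 1)]
Therefore 9454 cannot be expressed as a² + b².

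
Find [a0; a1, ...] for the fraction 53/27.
[1; 1, 26]

Euclidean algorithm steps:
53 = 1 × 27 + 26
27 = 1 × 26 + 1
26 = 26 × 1 + 0
Continued fraction: [1; 1, 26]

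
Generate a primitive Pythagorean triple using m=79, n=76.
(465, 12008, 12017)

Euclid's formula: a = m² - n², b = 2mn, c = m² + n²
m = 79, n = 76
a = 79² - 76² = 6241 - 5776 = 465
b = 2 × 79 × 76 = 12008
c = 79² + 76² = 6241 + 5776 = 12017
Verification: 465² + 12008² = 216225 + 144192064 = 144408289 = 12017² ✓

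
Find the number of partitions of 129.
4835271870

p(n) counts ways to write n as a sum of positive integers (order ignored).
Euler's pentagonal recurrence: p(k) = p(k-1) + p(k-2) - p(k-5) - p(k-7) + p(k-12) + p(k-15) - ... (offsets j(3j∓1)/2, signs ++--, p(0)=1, p(<0)=0).
DP table for k = 0..128: p(0)=1, p(1)=1, p(2)=2, p(3)=3, p(4)=5, p(5)=7, p(6)=11, p(7)=15, p(8)=22, p(9)=30, p(10)=42, p(11)=56, p(12)=77, p(13)=101, p(14)=135, p(15)=176, p(16)=231, p(17)=297, p(18)=385, p(19)=490, p(20)=627, p(21)=792, p(22)=1002, p(23)=1255, p(24)=1575, p(25)=1958, p(26)=2436, p(27)=3010, p(28)=3718, p(29)=4565, p(30)=5604, p(31)=6842, p(32)=8349, p(33)=10143, p(34)=12310, p(35)=14883, p(36)=17977, p(37)=21637, p(38)=26015, p(39)=31185, p(40)=37338, p(41)=44583, p(42)=53174, p(43)=63261, p(44)=75175, p(45)=89134, p(46)=105558, p(47)=124754, p(48)=147273, p(49)=173525, p(50)=204226, p(51)=239943, p(52)=281589, p(53)=329931, p(54)=386155, p(55)=451276, p(56)=526823, p(57)=614154, p(58)=715220, p(59)=831820, p(60)=966467, p(61)=1121505, p(62)=1300156, p(63)=1505499, p(64)=1741630, p(65)=2012558, p(66)=2323520, p(67)=2679689, p(68)=3087735, p(69)=3554345, p(70)=4087968, p(71)=4697205, p(72)=5392783, p(73)=6185689, p(74)=7089500, p(75)=8118264, p(76)=9289091, p(77)=10619863, p(78)=12132164, p(79)=13848650, p(80)=15796476, p(81)=18004327, p(82)=20506255, p(83)=23338469, p(84)=26543660, p(85)=30167357, p(86)=34262962, p(87)=38887673, p(88)=44108109, p(89)=49995925, p(90)=56634173, p(91)=64112359, p(92)=72533807, p(93)=82010177, p(94)=92669720, p(95)=104651419, p(96)=118114304, p(97)=133230930, p(98)=150198136, p(99)=169229875, p(100)=190569292, p(101)=214481126, p(102)=241265379, p(103)=271248950, p(104)=304801365, p(105)=342325709, p(106)=384276336, p(107)=431149389, p(108)=483502844, p(109)=541946240, p(110)=607163746, p(111)=679903203, p(112)=761002156, p(113)=851376628, p(114)=952050665, p(115)=1064144451, p(116)=1188908248, p(117)=1327710076, p(118)=1482074143, p(119)=1653668665, p(120)=1844349560, p(121)=2056148051, p(122)=2291320912, p(123)=2552338241, p(124)=2841940500, p(125)=3163127352, p(126)=3519222692, p(127)=3913864295, p(128)=4351078600.
Final step: p(129) = p(128) + p(127) - p(124) - p(122) + p(117) + p(114) - p(107) - p(103) + p(94) + p(89) - p(78) - p(72) + p(59) + p(52) - p(37) - p(29) + p(12) + p(3)
= 4351078600 + 3913864295 - 2841940500 - 2291320912 + 1327710076 + 952050665 - 431149389 - 271248950 + 92669720 + 49995925 - 12132164 - 5392783 + 831820 + 281589 - 21637 - 4565 + 77 + 3
= 4835271870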